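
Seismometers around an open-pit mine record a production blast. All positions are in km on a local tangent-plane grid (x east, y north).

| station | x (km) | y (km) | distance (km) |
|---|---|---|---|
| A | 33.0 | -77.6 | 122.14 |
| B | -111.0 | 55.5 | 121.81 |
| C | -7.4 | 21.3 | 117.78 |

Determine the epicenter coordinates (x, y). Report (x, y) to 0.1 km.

-88.4 km east, -64.2 km north

Circle about each station: (x − 33.0)² + (y + 77.6)² = 122.14²; (x + 111.0)² + (y − 55.5)² = 121.81²; (x + 7.4)² + (y − 21.3)² = 117.78².
Subtracting the A equation from the B and C equations removes the quadratic terms:
-288.0 x + 266.2 y = 8370.99
-80.8 x + 197.8 y = -5556.26
Solving the 2×2 system: x ≈ -88.4, y ≈ -64.2 km.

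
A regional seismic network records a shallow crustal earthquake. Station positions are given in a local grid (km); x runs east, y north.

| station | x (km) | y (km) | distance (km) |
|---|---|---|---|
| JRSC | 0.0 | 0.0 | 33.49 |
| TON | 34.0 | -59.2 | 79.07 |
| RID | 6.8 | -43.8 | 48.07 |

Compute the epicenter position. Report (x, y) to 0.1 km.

Circle about each station: x² + y² = 33.49²; (x − 34.0)² + (y + 59.2)² = 79.07²; (x − 6.8)² + (y + 43.8)² = 48.07².
Subtracting the JRSC equation from the TON and RID equations removes the quadratic terms:
68.0 x − 118.4 y = -469.84
13.6 x − 87.6 y = 775.54
Solving the 2×2 system: x ≈ -30.6, y ≈ -13.6 km.

-30.6 km east, -13.6 km north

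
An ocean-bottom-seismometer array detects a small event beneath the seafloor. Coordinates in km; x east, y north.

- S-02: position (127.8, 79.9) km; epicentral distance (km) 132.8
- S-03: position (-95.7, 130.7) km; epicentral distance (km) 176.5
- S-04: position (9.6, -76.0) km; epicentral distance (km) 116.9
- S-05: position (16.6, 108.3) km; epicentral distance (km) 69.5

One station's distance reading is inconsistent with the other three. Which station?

Solve using three stations at a time. Using S-02, S-04, S-05 (subtract circle equations pairwise → linear system) gives (x, y) ≈ (1.0, 40.6).
Distances from that point to each station vs reported:
  S-02: calculated 132.8 vs reported 132.8 → residual 0.0 km
  S-03: calculated 132.1 vs reported 176.5 → residual 44.4 km
  S-04: calculated 116.9 vs reported 116.9 → residual 0.0 km
  S-05: calculated 69.5 vs reported 69.5 → residual 0.0 km
S-02, S-04, S-05 are mutually consistent (residuals ≈ 0); S-03 is off by 44.4 km.

S-03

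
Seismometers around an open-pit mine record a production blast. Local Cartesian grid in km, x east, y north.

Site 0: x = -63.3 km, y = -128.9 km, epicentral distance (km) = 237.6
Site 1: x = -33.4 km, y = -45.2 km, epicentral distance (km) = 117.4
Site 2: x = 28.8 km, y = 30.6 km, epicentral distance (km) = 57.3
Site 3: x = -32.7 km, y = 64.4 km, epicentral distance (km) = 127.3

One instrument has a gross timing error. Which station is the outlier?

Site 0

Solve using three stations at a time. Using Site 1, Site 2, Site 3 (subtract circle equations pairwise → linear system) gives (x, y) ≈ (75.8, -2.1).
Distances from that point to each station vs reported:
  Site 0: calculated 188.2 vs reported 237.6 → residual 49.4 km
  Site 1: calculated 117.4 vs reported 117.4 → residual 0.0 km
  Site 2: calculated 57.3 vs reported 57.3 → residual 0.0 km
  Site 3: calculated 127.3 vs reported 127.3 → residual 0.0 km
Site 1, Site 2, Site 3 are mutually consistent (residuals ≈ 0); Site 0 is off by 49.4 km.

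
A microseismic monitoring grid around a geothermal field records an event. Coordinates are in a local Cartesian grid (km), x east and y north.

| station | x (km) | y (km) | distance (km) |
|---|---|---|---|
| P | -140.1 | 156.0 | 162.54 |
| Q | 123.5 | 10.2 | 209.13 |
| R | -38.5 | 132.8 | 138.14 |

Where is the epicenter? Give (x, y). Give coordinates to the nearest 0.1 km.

-85.5 km east, 2.9 km north

Circle about each station: (x + 140.1)² + (y − 156.0)² = 162.54²; (x − 123.5)² + (y − 10.2)² = 209.13²; (x + 38.5)² + (y − 132.8)² = 138.14².
Subtracting pairs of circle equations eliminates x²+y² and gives linear equations (the radical axes):
527.2 x − 291.6 y = -45923.83
203.2 x − 46.4 y = -17509.33
Solving the 2×2 system: x ≈ -85.5, y ≈ 2.9 km.
Check against P (with the unrounded x, y): √((x + 140.1)²+(y − 156.0)²) = 162.54 ≈ 162.54 km. ✓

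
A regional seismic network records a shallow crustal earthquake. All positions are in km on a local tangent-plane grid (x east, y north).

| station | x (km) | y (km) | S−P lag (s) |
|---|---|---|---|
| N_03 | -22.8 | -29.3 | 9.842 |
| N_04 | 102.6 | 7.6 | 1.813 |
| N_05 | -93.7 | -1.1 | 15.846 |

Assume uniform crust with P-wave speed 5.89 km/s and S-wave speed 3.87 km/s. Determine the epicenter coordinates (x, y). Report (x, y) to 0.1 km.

x ≈ 85.1 km, y ≈ -3.0 km

Distance from S−P lag: d = Δt · v_P v_S / (v_P − v_S) = Δt · (5.89·3.87)/(5.89−3.87) ≈ 11.2843·Δt.
So d_N_03 = 111.06, d_N_04 = 20.46, d_N_05 = 178.81 km.
Circle about each station: (x + 22.8)² + (y + 29.3)² = 111.06²; (x − 102.6)² + (y − 7.6)² = 20.46²; (x + 93.7)² + (y + 1.1)² = 178.81².
Subtracting pairs of circle equations eliminates x²+y² and gives linear equations (the radical axes):
250.8 x + 73.8 y = 21121.90
-141.8 x + 56.4 y = -12236.12
Solving the 2×2 system: x ≈ 85.1, y ≈ -3.0 km.
Check against N_03 (with the unrounded x, y): √((x + 22.8)²+(y + 29.3)²) = 111.06 ≈ 111.06 km. ✓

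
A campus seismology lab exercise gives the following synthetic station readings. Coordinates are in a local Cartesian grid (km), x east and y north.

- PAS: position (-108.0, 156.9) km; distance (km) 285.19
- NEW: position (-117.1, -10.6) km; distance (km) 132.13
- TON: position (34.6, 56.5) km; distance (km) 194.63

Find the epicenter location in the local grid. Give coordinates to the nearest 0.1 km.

-44.8 km east, -121.2 km north

Circle about each station: (x + 108.0)² + (y − 156.9)² = 285.19²; (x + 117.1)² + (y + 10.6)² = 132.13²; (x − 34.6)² + (y − 56.5)² = 194.63².
Subtracting the PAS equation from the NEW and TON equations removes the quadratic terms:
-18.2 x − 335.0 y = 41418.16
285.2 x − 200.8 y = 11560.30
Solving the 2×2 system: x ≈ -44.8, y ≈ -121.2 km.
Check against PAS (with the unrounded x, y): √((x + 108.0)²+(y − 156.9)²) = 285.19 ≈ 285.19 km. ✓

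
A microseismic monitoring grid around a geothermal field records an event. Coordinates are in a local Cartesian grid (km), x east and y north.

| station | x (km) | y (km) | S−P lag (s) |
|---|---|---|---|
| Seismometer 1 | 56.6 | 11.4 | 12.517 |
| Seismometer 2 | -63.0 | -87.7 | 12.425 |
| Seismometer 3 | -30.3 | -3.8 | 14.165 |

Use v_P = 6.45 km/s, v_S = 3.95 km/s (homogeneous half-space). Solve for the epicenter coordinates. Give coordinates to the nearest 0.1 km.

60.4 km east, -116.1 km north

Distance from S−P lag: d = Δt · v_P v_S / (v_P − v_S) = Δt · (6.45·3.95)/(6.45−3.95) ≈ 10.1910·Δt.
So d_Seismometer 1 = 127.56, d_Seismometer 2 = 126.62, d_Seismometer 3 = 144.36 km.
Circle about each station: (x − 56.6)² + (y − 11.4)² = 127.56²; (x + 63.0)² + (y + 87.7)² = 126.62²; (x + 30.3)² + (y + 3.8)² = 144.36².
Subtracting the Seismometer 1 equation from the Seismometer 2 and Seismometer 3 equations removes the quadratic terms:
-239.2 x − 198.2 y = 8565.70
-173.8 x − 30.4 y = -6969.25
Solving the 2×2 system: x ≈ 60.4, y ≈ -116.1 km.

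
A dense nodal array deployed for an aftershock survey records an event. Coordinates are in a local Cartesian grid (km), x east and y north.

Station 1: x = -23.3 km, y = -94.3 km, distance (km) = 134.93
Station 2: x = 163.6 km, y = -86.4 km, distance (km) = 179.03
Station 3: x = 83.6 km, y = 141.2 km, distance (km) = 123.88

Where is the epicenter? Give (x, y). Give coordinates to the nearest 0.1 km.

Circle about each station: (x + 23.3)² + (y + 94.3)² = 134.93²; (x − 163.6)² + (y + 86.4)² = 179.03²; (x − 83.6)² + (y − 141.2)² = 123.88².
Subtracting the Station 1 equation from the Station 2 and Station 3 equations removes the quadratic terms:
373.8 x + 15.8 y = 10948.90
213.8 x + 471.0 y = 20350.87
Solving the 2×2 system: x ≈ 28.0, y ≈ 30.5 km.

28.0 km east, 30.5 km north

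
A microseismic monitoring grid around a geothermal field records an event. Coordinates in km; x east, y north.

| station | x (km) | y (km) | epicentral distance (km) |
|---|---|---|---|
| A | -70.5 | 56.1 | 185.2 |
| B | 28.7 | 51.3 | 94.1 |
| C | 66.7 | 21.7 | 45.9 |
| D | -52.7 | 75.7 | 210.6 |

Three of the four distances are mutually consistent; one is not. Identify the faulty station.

Solve using three stations at a time. Using A, B, C (subtract circle equations pairwise → linear system) gives (x, y) ≈ (104.5, -4.5).
Distances from that point to each station vs reported:
  A: calculated 185.2 vs reported 185.2 → residual 0.0 km
  B: calculated 94.2 vs reported 94.1 → residual 0.1 km
  C: calculated 46.0 vs reported 45.9 → residual 0.1 km
  D: calculated 176.5 vs reported 210.6 → residual 34.1 km
A, B, C are mutually consistent (residuals ≈ 0); D is off by 34.1 km.

D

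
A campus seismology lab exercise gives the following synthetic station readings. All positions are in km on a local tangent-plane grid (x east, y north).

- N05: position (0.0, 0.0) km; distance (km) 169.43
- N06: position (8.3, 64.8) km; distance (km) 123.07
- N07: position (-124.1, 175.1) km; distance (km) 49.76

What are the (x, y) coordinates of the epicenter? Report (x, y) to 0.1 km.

Circle about each station: x² + y² = 169.43²; (x − 8.3)² + (y − 64.8)² = 123.07²; (x + 124.1)² + (y − 175.1)² = 49.76².
Subtracting the N05 equation from the N06 and N07 equations removes the quadratic terms:
16.6 x + 129.6 y = 17828.23
-248.2 x + 350.2 y = 72291.29
Solving the 2×2 system: x ≈ -82.3, y ≈ 148.1 km.

-82.3 km east, 148.1 km north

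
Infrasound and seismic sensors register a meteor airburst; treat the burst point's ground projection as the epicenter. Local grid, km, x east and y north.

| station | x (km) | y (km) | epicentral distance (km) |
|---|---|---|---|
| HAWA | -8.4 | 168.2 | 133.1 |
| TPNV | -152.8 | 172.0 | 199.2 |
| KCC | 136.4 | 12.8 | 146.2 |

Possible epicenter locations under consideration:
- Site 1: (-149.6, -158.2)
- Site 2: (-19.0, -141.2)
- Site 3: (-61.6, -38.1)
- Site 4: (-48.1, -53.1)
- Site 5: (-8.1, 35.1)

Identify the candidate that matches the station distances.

For each candidate, compare |candidate − station| to the reported distance:
Site 1: residuals HAWA 222.5, TPNV 131.0, KCC 187.0 → max 222.5 km
Site 2: residuals HAWA 176.5, TPNV 141.4, KCC 72.6 → max 176.5 km
Site 3: residuals HAWA 79.9, TPNV 29.8, KCC 58.2 → max 79.9 km
Site 4: residuals HAWA 91.7, TPNV 49.1, KCC 49.7 → max 91.7 km
Site 5: residuals HAWA 0.0, TPNV 0.0, KCC 0.0 → max 0.0 km
Only Site 5 has all residuals ≈ 0.

Site 5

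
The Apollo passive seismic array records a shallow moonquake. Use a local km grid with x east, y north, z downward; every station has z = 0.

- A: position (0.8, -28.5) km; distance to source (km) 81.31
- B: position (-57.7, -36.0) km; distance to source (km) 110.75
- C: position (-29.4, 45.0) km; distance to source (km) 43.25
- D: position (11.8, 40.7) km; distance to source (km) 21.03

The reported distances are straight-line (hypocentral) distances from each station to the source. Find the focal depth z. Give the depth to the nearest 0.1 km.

Each station gives a sphere (x−x_i)² + (y−y_i)² + z² = d_i² (stations at z=0).
Subtracting the A sphere from B and C: z² cancels, leaving linear equations in x and y:
-117.0 x − 15.0 y = -1841.85
-60.4 x + 147.0 y = 6817.22
Solving: x ≈ 9.306, y ≈ 50.200 km (keep extra digits for the depth step; rounded: 9.3, 50.2).
Then from the A sphere: z² = 81.31² − (x − 0.8)² − (y + 28.5)² with x = 9.306, y = 50.200, so z ≈ 18.582 ≈ 18.6 km.

z ≈ 18.6 km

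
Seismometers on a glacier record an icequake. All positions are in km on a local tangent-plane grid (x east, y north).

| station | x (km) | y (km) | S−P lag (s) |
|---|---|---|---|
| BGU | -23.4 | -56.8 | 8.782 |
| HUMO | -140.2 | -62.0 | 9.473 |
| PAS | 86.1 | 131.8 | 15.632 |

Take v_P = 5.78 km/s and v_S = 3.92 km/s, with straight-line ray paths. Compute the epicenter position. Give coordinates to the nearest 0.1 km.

Distance from S−P lag: d = Δt · v_P v_S / (v_P − v_S) = Δt · (5.78·3.92)/(5.78−3.92) ≈ 12.1815·Δt.
So d_BGU = 106.98, d_HUMO = 115.40, d_PAS = 190.42 km.
Circle about each station: (x + 23.4)² + (y + 56.8)² = 106.98²; (x + 140.2)² + (y + 62.0)² = 115.40²; (x − 86.1)² + (y − 131.8)² = 190.42².
Subtracting the BGU equation from the HUMO and PAS equations removes the quadratic terms:
-233.6 x − 10.4 y = 17853.80
219.0 x + 377.2 y = -3804.41
Solving the 2×2 system: x ≈ -78.0, y ≈ 35.2 km.

x ≈ -78.0 km, y ≈ 35.2 km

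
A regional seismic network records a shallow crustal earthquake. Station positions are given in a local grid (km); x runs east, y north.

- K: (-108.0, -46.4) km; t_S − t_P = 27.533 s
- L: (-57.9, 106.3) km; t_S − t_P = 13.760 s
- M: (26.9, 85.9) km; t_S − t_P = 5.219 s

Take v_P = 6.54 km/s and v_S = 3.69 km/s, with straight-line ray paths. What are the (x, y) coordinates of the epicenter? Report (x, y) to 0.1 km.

Distance from S−P lag: d = Δt · v_P v_S / (v_P − v_S) = Δt · (6.54·3.69)/(6.54−3.69) ≈ 8.4676·Δt.
So d_K = 233.14, d_L = 116.51, d_M = 44.19 km.
Circle about each station: (x + 108.0)² + (y + 46.4)² = 233.14²; (x + 57.9)² + (y − 106.3)² = 116.51²; (x − 26.9)² + (y − 85.9)² = 44.19².
Subtracting pairs of circle equations eliminates x²+y² and gives linear equations (the radical axes):
100.2 x + 305.4 y = 41614.82
269.8 x + 264.6 y = 46686.96
Solving the 2×2 system: x ≈ 58.1, y ≈ 117.2 km.
Check against K (with the unrounded x, y): √((x + 108.0)²+(y + 46.4)²) = 233.14 ≈ 233.14 km. ✓

x ≈ 58.1 km, y ≈ 117.2 km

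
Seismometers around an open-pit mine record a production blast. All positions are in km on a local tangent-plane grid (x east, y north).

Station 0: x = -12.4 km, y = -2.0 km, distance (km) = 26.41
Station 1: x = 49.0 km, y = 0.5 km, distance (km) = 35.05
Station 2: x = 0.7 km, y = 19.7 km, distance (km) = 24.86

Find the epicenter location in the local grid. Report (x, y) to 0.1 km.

Circle about each station: (x + 12.4)² + (y + 2.0)² = 26.41²; (x − 49.0)² + (y − 0.5)² = 35.05²; (x − 0.7)² + (y − 19.7)² = 24.86².
Subtracting pairs of circle equations eliminates x²+y² and gives linear equations (the radical axes):
122.8 x + 5.0 y = 1712.48
26.2 x + 43.4 y = 310.29
Solving the 2×2 system: x ≈ 14.0, y ≈ -1.3 km.

(14.0, -1.3)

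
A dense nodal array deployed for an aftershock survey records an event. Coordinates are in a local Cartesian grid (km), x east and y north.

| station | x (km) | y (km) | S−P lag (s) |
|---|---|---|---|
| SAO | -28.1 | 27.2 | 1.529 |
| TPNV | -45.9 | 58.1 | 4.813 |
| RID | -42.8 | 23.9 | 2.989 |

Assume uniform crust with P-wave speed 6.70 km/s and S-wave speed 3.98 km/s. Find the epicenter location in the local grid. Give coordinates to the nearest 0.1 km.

(-13.5, 23.8)

Distance from S−P lag: d = Δt · v_P v_S / (v_P − v_S) = Δt · (6.70·3.98)/(6.70−3.98) ≈ 9.8037·Δt.
So d_SAO = 14.99, d_TPNV = 47.19, d_RID = 29.30 km.
Circle about each station: (x + 28.1)² + (y − 27.2)² = 14.99²; (x + 45.9)² + (y − 58.1)² = 47.19²; (x + 42.8)² + (y − 23.9)² = 29.30².
Subtracting the SAO equation from the TPNV and RID equations removes the quadratic terms:
-35.6 x + 61.8 y = 1950.77
-29.4 x − 6.6 y = 239.81
Solving the 2×2 system: x ≈ -13.5, y ≈ 23.8 km.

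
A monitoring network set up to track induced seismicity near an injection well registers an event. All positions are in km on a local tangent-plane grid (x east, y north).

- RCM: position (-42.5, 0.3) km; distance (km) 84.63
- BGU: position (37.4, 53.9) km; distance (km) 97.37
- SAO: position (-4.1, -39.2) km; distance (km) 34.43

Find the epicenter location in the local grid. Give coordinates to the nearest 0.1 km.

(30.1, -43.2)

Circle about each station: (x + 42.5)² + (y − 0.3)² = 84.63²; (x − 37.4)² + (y − 53.9)² = 97.37²; (x + 4.1)² + (y + 39.2)² = 34.43².
Subtracting the RCM equation from the BGU and SAO equations removes the quadratic terms:
159.8 x + 107.2 y = 178.95
76.8 x − 79.0 y = 5723.92
Solving the 2×2 system: x ≈ 30.1, y ≈ -43.2 km.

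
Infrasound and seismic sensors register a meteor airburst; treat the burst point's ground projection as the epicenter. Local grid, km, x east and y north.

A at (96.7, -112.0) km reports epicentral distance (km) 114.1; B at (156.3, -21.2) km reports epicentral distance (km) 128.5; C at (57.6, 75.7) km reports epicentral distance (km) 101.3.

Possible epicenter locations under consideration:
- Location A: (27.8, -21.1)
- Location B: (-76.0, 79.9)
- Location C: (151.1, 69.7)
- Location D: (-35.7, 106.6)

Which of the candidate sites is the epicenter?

For each candidate, compare |candidate − station| to the reported distance:
Location A: residuals A 0.0, B 0.0, C 0.0 → max 0.0 km
Location B: residuals A 144.1, B 124.8, C 32.4 → max 144.1 km
Location C: residuals A 75.6, B 37.5, C 7.6 → max 75.6 km
Location D: residuals A 141.5, B 102.1, C 3.0 → max 141.5 km
Only Location A has all residuals ≈ 0.

Location A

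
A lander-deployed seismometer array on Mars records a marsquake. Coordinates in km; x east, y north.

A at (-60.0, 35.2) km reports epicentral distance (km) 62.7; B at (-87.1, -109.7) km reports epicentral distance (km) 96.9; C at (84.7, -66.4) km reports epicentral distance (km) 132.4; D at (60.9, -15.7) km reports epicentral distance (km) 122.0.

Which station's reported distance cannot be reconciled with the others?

Solve using three stations at a time. Using A, B, C (subtract circle equations pairwise → linear system) gives (x, y) ≈ (-40.9, -24.5).
Distances from that point to each station vs reported:
  A: calculated 62.7 vs reported 62.7 → residual 0.0 km
  B: calculated 96.9 vs reported 96.9 → residual 0.0 km
  C: calculated 132.4 vs reported 132.4 → residual 0.0 km
  D: calculated 102.2 vs reported 122.0 → residual 19.8 km
A, B, C are mutually consistent (residuals ≈ 0); D is off by 19.8 km.

D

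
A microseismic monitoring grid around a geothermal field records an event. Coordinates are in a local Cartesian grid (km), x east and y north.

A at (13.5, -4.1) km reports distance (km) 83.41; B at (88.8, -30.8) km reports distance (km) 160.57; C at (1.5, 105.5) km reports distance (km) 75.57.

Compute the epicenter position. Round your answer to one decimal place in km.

x ≈ -49.9 km, y ≈ 50.1 km

Circle about each station: (x − 13.5)² + (y + 4.1)² = 83.41²; (x − 88.8)² + (y + 30.8)² = 160.57²; (x − 1.5)² + (y − 105.5)² = 75.57².
Subtracting the A equation from the B and C equations removes the quadratic terms:
150.6 x − 53.4 y = -10190.48
-24.0 x + 219.2 y = 12179.84
Solving the 2×2 system: x ≈ -49.9, y ≈ 50.1 km.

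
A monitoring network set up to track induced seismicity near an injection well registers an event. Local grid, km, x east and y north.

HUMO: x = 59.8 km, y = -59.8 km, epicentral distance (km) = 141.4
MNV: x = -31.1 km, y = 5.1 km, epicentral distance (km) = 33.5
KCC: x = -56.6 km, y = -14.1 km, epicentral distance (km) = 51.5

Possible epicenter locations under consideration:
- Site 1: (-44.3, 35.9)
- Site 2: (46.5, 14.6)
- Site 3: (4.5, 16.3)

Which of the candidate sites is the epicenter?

For each candidate, compare |candidate − station| to the reported distance:
Site 1: residuals HUMO 0.0, MNV 0.0, KCC 0.0 → max 0.0 km
Site 2: residuals HUMO 65.8, MNV 44.7, KCC 55.5 → max 65.8 km
Site 3: residuals HUMO 47.3, MNV 3.8, KCC 16.7 → max 47.3 km
Only Site 1 has all residuals ≈ 0.

Site 1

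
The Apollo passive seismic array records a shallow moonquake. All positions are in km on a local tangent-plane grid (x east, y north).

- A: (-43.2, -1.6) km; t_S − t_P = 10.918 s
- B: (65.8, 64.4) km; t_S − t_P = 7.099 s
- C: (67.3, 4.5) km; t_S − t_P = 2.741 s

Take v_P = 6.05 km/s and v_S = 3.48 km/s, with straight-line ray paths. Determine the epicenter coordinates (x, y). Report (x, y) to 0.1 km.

x ≈ 45.5 km, y ≈ 9.9 km

Distance from S−P lag: d = Δt · v_P v_S / (v_P − v_S) = Δt · (6.05·3.48)/(6.05−3.48) ≈ 8.1922·Δt.
So d_A = 89.44, d_B = 58.16, d_C = 22.45 km.
Circle about each station: (x + 43.2)² + (y + 1.6)² = 89.44²; (x − 65.8)² + (y − 64.4)² = 58.16²; (x − 67.3)² + (y − 4.5)² = 22.45².
Subtracting pairs of circle equations eliminates x²+y² and gives linear equations (the radical axes):
218.0 x + 132.0 y = 11225.13
221.0 x + 12.2 y = 10176.25
Solving the 2×2 system: x ≈ 45.5, y ≈ 9.9 km.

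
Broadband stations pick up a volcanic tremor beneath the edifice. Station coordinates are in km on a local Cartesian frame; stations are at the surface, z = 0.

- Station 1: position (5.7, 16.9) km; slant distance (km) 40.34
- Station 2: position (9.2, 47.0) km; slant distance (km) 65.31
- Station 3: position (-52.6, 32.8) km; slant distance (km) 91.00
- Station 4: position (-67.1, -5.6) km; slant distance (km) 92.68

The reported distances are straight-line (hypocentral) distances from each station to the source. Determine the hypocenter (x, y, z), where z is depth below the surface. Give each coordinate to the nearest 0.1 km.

Each station gives a sphere (x−x_i)² + (y−y_i)² + z² = d_i² (stations at z=0).
Subtracting the Station 1 sphere from Station 2 and Station 3: z² cancels, leaving linear equations in x and y:
7.0 x + 60.2 y = -662.54
-116.6 x + 31.8 y = -3129.18
Solving: x ≈ 23.103, y ≈ -13.692 km (keep extra digits for the depth step; rounded: 23.1, -13.7).
Then from the Station 1 sphere: z² = 40.34² − (x − 5.7)² − (y − 16.9)² with x = 23.103, y = -13.692, so z ≈ 19.712 ≈ 19.7 km.
Check against Station 4 (with the unrounded solution): distance 92.69 ≈ 92.68 km. ✓

(23.1, -13.7, 19.7)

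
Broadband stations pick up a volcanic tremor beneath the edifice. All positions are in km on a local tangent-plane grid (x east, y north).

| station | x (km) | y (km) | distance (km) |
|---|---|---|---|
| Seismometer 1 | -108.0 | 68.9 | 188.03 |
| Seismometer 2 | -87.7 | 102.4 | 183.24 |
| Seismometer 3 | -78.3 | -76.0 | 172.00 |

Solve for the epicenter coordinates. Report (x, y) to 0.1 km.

Circle about each station: (x + 108.0)² + (y − 68.9)² = 188.03²; (x + 87.7)² + (y − 102.4)² = 183.24²; (x + 78.3)² + (y + 76.0)² = 172.00².
Subtracting the Seismometer 1 equation from the Seismometer 2 and Seismometer 3 equations removes the quadratic terms:
40.6 x + 67.0 y = 3544.22
59.4 x − 289.8 y = 1266.96
Solving the 2×2 system: x ≈ 70.6, y ≈ 10.1 km.

x ≈ 70.6 km, y ≈ 10.1 km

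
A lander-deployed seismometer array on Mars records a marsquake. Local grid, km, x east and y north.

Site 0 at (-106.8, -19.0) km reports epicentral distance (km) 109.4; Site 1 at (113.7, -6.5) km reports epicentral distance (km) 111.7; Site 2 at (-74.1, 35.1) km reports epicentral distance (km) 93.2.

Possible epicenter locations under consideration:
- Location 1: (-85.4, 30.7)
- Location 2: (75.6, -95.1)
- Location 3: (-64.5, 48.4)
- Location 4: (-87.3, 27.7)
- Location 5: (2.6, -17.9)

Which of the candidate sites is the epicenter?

Location 5

For each candidate, compare |candidate − station| to the reported distance:
Location 1: residuals Site 0 55.3, Site 1 90.8, Site 2 81.1 → max 90.8 km
Location 2: residuals Site 0 88.2, Site 1 15.3, Site 2 105.2 → max 105.2 km
Location 3: residuals Site 0 29.8, Site 1 74.8, Site 2 76.8 → max 76.8 km
Location 4: residuals Site 0 58.8, Site 1 92.2, Site 2 78.1 → max 92.2 km
Location 5: residuals Site 0 0.0, Site 1 0.0, Site 2 0.0 → max 0.0 km
Only Location 5 has all residuals ≈ 0.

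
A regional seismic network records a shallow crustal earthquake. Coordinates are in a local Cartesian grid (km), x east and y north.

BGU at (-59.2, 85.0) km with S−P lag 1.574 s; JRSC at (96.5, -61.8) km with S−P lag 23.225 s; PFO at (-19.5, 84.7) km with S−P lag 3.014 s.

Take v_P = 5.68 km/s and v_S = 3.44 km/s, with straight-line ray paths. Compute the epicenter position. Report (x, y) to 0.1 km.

Distance from S−P lag: d = Δt · v_P v_S / (v_P − v_S) = Δt · (5.68·3.44)/(5.68−3.44) ≈ 8.7229·Δt.
So d_BGU = 13.73, d_JRSC = 202.59, d_PFO = 26.29 km.
Circle about each station: (x + 59.2)² + (y − 85.0)² = 13.73²; (x − 96.5)² + (y + 61.8)² = 202.59²; (x + 19.5)² + (y − 84.7)² = 26.29².
Subtracting the BGU equation from the JRSC and PFO equations removes the quadratic terms:
311.4 x − 293.6 y = -38452.35
79.4 x − 0.6 y = -3677.95
Solving the 2×2 system: x ≈ -45.7, y ≈ 82.5 km.
Check against BGU (with the unrounded x, y): √((x + 59.2)²+(y − 85.0)²) = 13.73 ≈ 13.73 km. ✓

-45.7 km east, 82.5 km north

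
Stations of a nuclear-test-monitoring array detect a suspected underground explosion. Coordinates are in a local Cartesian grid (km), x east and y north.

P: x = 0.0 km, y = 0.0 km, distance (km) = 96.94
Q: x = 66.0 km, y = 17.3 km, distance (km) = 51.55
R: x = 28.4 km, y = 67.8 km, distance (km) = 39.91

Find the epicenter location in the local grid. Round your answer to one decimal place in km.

Circle about each station: x² + y² = 96.94²; (x − 66.0)² + (y − 17.3)² = 51.55²; (x − 28.4)² + (y − 67.8)² = 39.91².
Subtracting the P equation from the Q and R equations removes the quadratic terms:
132.0 x + 34.6 y = 11395.25
56.8 x + 135.6 y = 13207.96
Solving the 2×2 system: x ≈ 68.3, y ≈ 68.8 km.
Check against P (with the unrounded x, y): √(x²+y²) = 96.94 ≈ 96.94 km. ✓

(68.3, 68.8)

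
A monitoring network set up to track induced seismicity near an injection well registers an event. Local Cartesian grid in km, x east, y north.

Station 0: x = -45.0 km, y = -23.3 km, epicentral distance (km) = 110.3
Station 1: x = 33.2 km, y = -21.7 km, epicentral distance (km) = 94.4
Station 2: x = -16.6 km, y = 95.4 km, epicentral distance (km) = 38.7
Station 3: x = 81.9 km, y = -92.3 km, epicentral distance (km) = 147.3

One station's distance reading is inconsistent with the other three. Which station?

Station 3

Solve using three stations at a time. Using Station 0, Station 1, Station 2 (subtract circle equations pairwise → linear system) gives (x, y) ≈ (13.0, 70.5).
Distances from that point to each station vs reported:
  Station 0: calculated 110.3 vs reported 110.3 → residual 0.0 km
  Station 1: calculated 94.4 vs reported 94.4 → residual 0.0 km
  Station 2: calculated 38.7 vs reported 38.7 → residual 0.0 km
  Station 3: calculated 176.8 vs reported 147.3 → residual 29.5 km
Station 0, Station 1, Station 2 are mutually consistent (residuals ≈ 0); Station 3 is off by 29.5 km.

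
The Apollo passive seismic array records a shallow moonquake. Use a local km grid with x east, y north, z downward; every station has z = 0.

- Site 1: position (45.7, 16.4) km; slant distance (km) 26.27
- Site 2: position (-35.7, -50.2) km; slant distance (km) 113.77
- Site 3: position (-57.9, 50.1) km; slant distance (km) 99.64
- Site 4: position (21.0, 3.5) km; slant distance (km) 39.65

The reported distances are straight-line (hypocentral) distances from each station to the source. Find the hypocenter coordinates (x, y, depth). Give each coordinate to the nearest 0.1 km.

Each station gives a sphere (x−x_i)² + (y−y_i)² + z² = d_i² (stations at z=0).
Subtracting the Site 1 sphere from Site 2 and Site 3: z² cancels, leaving linear equations in x and y:
-162.8 x − 133.2 y = -10816.42
-207.2 x + 67.4 y = -5733.05
Solving: x ≈ 38.698, y ≈ 33.906 km (keep extra digits for the depth step; rounded: 38.7, 33.9).
Then from the Site 1 sphere: z² = 26.27² − (x − 45.7)² − (y − 16.4)² with x = 38.698, y = 33.906, so z ≈ 18.293 ≈ 18.3 km.

(38.7, 33.9, 18.3)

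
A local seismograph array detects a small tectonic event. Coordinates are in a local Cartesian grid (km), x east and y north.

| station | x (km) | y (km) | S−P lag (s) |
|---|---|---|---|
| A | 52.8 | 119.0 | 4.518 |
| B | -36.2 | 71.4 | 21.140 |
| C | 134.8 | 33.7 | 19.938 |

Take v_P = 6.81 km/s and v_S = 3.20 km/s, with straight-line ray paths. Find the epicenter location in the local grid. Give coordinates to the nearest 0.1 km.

73.2 km east, 137.1 km north

Distance from S−P lag: d = Δt · v_P v_S / (v_P − v_S) = Δt · (6.81·3.20)/(6.81−3.20) ≈ 6.0366·Δt.
So d_A = 27.27, d_B = 127.61, d_C = 120.36 km.
Circle about each station: (x − 52.8)² + (y − 119.0)² = 27.27²; (x + 36.2)² + (y − 71.4)² = 127.61²; (x − 134.8)² + (y − 33.7)² = 120.36².
Subtracting the A equation from the B and C equations removes the quadratic terms:
-178.0 x − 95.2 y = -26081.10
164.0 x − 170.6 y = -11384.99
Solving the 2×2 system: x ≈ 73.2, y ≈ 137.1 km.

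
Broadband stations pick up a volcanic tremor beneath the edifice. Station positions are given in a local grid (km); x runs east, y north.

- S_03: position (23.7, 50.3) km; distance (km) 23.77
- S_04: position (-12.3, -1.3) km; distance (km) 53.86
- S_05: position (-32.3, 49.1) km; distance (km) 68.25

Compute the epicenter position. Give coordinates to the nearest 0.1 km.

Circle about each station: (x − 23.7)² + (y − 50.3)² = 23.77²; (x + 12.3)² + (y + 1.3)² = 53.86²; (x + 32.3)² + (y − 49.1)² = 68.25².
Subtracting the S_03 equation from the S_04 and S_05 equations removes the quadratic terms:
-72.0 x − 103.2 y = -5274.69
-112.0 x − 2.4 y = -3730.73
Solving the 2×2 system: x ≈ 32.7, y ≈ 28.3 km.
Check against S_03 (with the unrounded x, y): √((x − 23.7)²+(y − 50.3)²) = 23.78 ≈ 23.77 km. ✓

(32.7, 28.3)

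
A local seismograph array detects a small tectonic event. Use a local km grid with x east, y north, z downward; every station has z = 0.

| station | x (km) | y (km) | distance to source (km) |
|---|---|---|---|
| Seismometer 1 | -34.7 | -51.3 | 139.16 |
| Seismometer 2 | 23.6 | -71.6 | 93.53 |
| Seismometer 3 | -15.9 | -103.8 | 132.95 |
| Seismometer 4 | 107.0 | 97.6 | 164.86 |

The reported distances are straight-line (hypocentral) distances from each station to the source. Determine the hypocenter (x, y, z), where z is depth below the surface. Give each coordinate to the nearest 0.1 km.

Each station gives a sphere (x−x_i)² + (y−y_i)² + z² = d_i² (stations at z=0).
Subtracting the Seismometer 1 sphere from Seismometer 2 and Seismometer 3: z² cancels, leaving linear equations in x and y:
116.6 x − 40.6 y = 12465.38
37.6 x − 105.0 y = 8881.27
Solving: x ≈ 88.489, y ≈ -52.896 km (keep extra digits for the depth step; rounded: 88.5, -52.9).
Then from the Seismometer 1 sphere: z² = 139.16² − (x + 34.7)² − (y + 51.3)² with x = 88.489, y = -52.896, so z ≈ 64.710 ≈ 64.7 km.
Check against Seismometer 4 (with the unrounded solution): distance 164.86 ≈ 164.86 km. ✓

x ≈ 88.5 km, y ≈ -52.9 km, depth ≈ 64.7 km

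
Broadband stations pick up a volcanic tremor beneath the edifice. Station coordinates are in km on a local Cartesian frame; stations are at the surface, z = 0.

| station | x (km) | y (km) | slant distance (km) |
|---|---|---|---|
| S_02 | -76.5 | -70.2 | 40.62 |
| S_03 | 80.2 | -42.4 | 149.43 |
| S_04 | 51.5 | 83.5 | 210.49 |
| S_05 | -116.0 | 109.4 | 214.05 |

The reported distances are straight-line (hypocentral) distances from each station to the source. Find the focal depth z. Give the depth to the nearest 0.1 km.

Each station gives a sphere (x−x_i)² + (y−y_i)² + z² = d_i² (stations at z=0).
Subtracting the S_02 sphere from S_03 and S_04: z² cancels, leaving linear equations in x and y:
313.4 x + 55.6 y = -23229.83
256.0 x + 307.4 y = -43811.85
Solving: x ≈ -57.303, y ≈ -94.802 km (keep extra digits for the depth step; rounded: -57.3, -94.8).
Then from the S_02 sphere: z² = 40.62² − (x + 76.5)² − (y + 70.2)² with x = -57.303, y = -94.802, so z ≈ 26.004 ≈ 26.0 km.

z ≈ 26.0 km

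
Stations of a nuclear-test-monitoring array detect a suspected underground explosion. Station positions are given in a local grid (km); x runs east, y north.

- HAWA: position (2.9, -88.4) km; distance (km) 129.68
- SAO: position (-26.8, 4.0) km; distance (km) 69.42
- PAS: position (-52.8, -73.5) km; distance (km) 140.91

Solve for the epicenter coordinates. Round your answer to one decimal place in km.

Circle about each station: (x − 2.9)² + (y + 88.4)² = 129.68²; (x + 26.8)² + (y − 4.0)² = 69.42²; (x + 52.8)² + (y + 73.5)² = 140.91².
Subtracting pairs of circle equations eliminates x²+y² and gives linear equations (the radical axes):
-59.4 x + 184.8 y = 4909.04
-111.4 x + 29.8 y = -2671.61
Solving the 2×2 system: x ≈ 34.0, y ≈ 37.5 km.
Check against HAWA (with the unrounded x, y): √((x − 2.9)²+(y + 88.4)²) = 129.68 ≈ 129.68 km. ✓

34.0 km east, 37.5 km north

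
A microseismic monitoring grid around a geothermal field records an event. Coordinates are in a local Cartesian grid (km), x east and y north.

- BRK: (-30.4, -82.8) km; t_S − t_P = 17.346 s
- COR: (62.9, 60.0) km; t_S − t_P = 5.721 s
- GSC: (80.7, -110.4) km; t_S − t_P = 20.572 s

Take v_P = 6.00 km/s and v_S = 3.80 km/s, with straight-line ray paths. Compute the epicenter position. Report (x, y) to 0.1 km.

(12.8, 91.7)

Distance from S−P lag: d = Δt · v_P v_S / (v_P − v_S) = Δt · (6.00·3.80)/(6.00−3.80) ≈ 10.3636·Δt.
So d_BRK = 179.77, d_COR = 59.29, d_GSC = 213.20 km.
Circle about each station: (x + 30.4)² + (y + 82.8)² = 179.77²; (x − 62.9)² + (y − 60.0)² = 59.29²; (x − 80.7)² + (y + 110.4)² = 213.20².
Subtracting pairs of circle equations eliminates x²+y² and gives linear equations (the radical axes):
186.6 x + 285.6 y = 28578.36
222.2 x − 55.2 y = -2216.34
Solving the 2×2 system: x ≈ 12.8, y ≈ 91.7 km.
Check against BRK (with the unrounded x, y): √((x + 30.4)²+(y + 82.8)²) = 179.77 ≈ 179.77 km. ✓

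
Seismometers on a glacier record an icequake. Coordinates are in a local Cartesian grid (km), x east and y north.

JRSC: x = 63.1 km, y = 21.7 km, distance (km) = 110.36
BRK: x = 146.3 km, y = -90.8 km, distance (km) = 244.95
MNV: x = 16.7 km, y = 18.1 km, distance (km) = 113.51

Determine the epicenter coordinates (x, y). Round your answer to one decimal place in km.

Circle about each station: (x − 63.1)² + (y − 21.7)² = 110.36²; (x − 146.3)² + (y + 90.8)² = 244.95²; (x − 16.7)² + (y − 18.1)² = 113.51².
Subtracting pairs of circle equations eliminates x²+y² and gives linear equations (the radical axes):
166.4 x − 225.0 y = -22625.34
-92.8 x − 7.2 y = -4551.19
Solving the 2×2 system: x ≈ 39.0, y ≈ 129.4 km.

(39.0, 129.4)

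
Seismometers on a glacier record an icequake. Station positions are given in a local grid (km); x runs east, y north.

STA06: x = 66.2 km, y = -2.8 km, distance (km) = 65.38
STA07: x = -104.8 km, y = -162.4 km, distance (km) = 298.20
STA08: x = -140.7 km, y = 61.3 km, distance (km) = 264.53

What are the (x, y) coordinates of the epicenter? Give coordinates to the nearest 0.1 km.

Circle about each station: (x − 66.2)² + (y + 2.8)² = 65.38²; (x + 104.8)² + (y + 162.4)² = 298.20²; (x + 140.7)² + (y − 61.3)² = 264.53².
Subtracting the STA06 equation from the STA07 and STA08 equations removes the quadratic terms:
-342.0 x − 319.2 y = -51682.18
-413.8 x + 128.2 y = -46537.68
Solving the 2×2 system: x ≈ 122.1, y ≈ 31.1 km.
Check against STA06 (with the unrounded x, y): √((x − 66.2)²+(y + 2.8)²) = 65.37 ≈ 65.38 km. ✓

122.1 km east, 31.1 km north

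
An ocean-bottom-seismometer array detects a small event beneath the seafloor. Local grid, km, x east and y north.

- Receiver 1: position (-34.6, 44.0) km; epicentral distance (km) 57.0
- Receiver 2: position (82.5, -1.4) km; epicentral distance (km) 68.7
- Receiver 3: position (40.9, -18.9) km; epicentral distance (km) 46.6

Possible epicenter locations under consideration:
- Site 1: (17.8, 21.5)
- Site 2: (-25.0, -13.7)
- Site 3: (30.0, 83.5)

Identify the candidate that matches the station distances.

Site 1

For each candidate, compare |candidate − station| to the reported distance:
Site 1: residuals Receiver 1 0.0, Receiver 2 0.1, Receiver 3 0.1 → max 0.1 km
Site 2: residuals Receiver 1 1.5, Receiver 2 39.5, Receiver 3 19.5 → max 39.5 km
Site 3: residuals Receiver 1 18.7, Receiver 2 31.1, Receiver 3 56.4 → max 56.4 km
Only Site 1 has all residuals ≈ 0.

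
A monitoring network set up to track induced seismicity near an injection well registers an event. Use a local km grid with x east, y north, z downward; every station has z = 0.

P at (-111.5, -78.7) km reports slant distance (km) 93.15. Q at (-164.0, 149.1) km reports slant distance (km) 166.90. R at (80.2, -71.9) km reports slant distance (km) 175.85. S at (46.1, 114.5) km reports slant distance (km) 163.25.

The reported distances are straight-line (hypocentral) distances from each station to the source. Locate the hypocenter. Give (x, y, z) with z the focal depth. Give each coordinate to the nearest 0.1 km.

Each station gives a sphere (x−x_i)² + (y−y_i)² + z² = d_i² (stations at z=0).
Subtracting the P sphere from Q and R: z² cancels, leaving linear equations in x and y:
-105.0 x + 455.6 y = 11322.18
383.4 x + 13.6 y = -29270.59
Solving: x ≈ -76.600, y ≈ 7.197 km (keep extra digits for the depth step; rounded: -76.6, 7.2).
Then from the P sphere: z² = 93.15² − (x + 111.5)² − (y + 78.7)² with x = -76.600, y = 7.197, so z ≈ 8.979 ≈ 9.0 km.

(-76.6, 7.2, 9.0)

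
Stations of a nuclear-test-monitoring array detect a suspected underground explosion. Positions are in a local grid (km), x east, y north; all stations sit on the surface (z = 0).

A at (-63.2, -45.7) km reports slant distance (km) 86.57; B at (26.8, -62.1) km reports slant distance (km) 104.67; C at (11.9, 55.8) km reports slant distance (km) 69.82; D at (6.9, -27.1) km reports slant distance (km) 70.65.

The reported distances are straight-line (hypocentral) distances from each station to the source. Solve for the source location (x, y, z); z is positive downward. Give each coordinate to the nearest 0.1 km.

(-24.5, 17.1, 45.3)

Each station gives a sphere (x−x_i)² + (y−y_i)² + z² = d_i² (stations at z=0).
Subtracting the A sphere from B and C: z² cancels, leaving linear equations in x and y:
180.0 x − 32.8 y = -4969.52
150.2 x + 203.0 y = -207.95
Solving: x ≈ -24.493, y ≈ 17.098 km (keep extra digits for the depth step; rounded: -24.5, 17.1).
Then from the A sphere: z² = 86.57² − (x + 63.2)² − (y + 45.7)² with x = -24.493, y = 17.098, so z ≈ 45.305 ≈ 45.3 km.
Check against D (with the unrounded solution): distance 70.65 ≈ 70.65 km. ✓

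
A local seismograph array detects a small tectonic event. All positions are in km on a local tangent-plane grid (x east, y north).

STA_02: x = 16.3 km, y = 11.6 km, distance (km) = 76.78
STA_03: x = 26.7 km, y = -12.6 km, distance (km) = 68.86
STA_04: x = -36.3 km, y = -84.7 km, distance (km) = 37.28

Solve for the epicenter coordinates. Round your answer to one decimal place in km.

Circle about each station: (x − 16.3)² + (y − 11.6)² = 76.78²; (x − 26.7)² + (y + 12.6)² = 68.86²; (x + 36.3)² + (y + 84.7)² = 37.28².
Subtracting the STA_02 equation from the STA_03 and STA_04 equations removes the quadratic terms:
20.8 x − 48.4 y = 1624.87
-105.2 x − 192.6 y = 12596.90
Solving the 2×2 system: x ≈ -32.6, y ≈ -47.6 km.
Check against STA_02 (with the unrounded x, y): √((x − 16.3)²+(y − 11.6)²) = 76.79 ≈ 76.78 km. ✓

-32.6 km east, -47.6 km north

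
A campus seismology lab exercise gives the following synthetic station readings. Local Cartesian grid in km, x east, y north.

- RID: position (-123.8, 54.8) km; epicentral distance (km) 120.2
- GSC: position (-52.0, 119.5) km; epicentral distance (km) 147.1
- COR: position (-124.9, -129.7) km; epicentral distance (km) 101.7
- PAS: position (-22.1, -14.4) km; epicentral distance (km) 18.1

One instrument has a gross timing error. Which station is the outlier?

Solve using three stations at a time. Using RID, GSC, PAS (subtract circle equations pairwise → linear system) gives (x, y) ≈ (-35.4, -26.7).
Distances from that point to each station vs reported:
  RID: calculated 120.2 vs reported 120.2 → residual 0.0 km
  GSC: calculated 147.1 vs reported 147.1 → residual 0.0 km
  COR: calculated 136.5 vs reported 101.7 → residual 34.8 km
  PAS: calculated 18.1 vs reported 18.1 → residual 0.0 km
RID, GSC, PAS are mutually consistent (residuals ≈ 0); COR is off by 34.8 km.

COR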